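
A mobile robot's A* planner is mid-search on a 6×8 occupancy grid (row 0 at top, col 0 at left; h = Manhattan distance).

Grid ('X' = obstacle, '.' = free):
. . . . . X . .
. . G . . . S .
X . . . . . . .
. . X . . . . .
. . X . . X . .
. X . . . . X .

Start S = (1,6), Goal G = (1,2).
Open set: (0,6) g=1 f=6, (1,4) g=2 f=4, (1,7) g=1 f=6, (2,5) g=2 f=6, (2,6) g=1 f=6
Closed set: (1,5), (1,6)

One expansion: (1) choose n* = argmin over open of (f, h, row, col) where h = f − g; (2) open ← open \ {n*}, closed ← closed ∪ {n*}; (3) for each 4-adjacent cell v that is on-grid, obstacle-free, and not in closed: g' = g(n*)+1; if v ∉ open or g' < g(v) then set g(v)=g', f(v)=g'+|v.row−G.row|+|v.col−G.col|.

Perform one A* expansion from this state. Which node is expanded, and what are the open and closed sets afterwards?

expanded=(1,4); open=[(0,4) g=3 f=6, (0,6) g=1 f=6, (1,3) g=3 f=4, (1,7) g=1 f=6, (2,4) g=3 f=6, (2,5) g=2 f=6, (2,6) g=1 f=6]; closed=[(1,4), (1,5), (1,6)]

step 1: expand (1,4) (f=4, h=2) → closed; open now [(0,4) g=3 f=6, (0,6) g=1 f=6, (1,3) g=3 f=4, (1,7) g=1 f=6, (2,4) g=3 f=6, (2,5) g=2 f=6, (2,6) g=1 f=6]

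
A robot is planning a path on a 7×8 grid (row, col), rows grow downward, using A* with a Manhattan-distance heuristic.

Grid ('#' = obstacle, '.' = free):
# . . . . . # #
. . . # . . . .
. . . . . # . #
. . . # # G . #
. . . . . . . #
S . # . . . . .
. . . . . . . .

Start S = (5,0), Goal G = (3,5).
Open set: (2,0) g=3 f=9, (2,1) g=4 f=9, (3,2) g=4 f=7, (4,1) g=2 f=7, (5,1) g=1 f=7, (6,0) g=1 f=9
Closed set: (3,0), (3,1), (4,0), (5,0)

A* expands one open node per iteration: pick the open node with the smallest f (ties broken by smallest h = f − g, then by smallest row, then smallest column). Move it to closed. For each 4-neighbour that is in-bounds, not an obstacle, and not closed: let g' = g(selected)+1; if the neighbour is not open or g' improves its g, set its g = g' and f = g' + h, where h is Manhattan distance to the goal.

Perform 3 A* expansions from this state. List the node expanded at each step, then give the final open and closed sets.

order=[(3,2) → (4,1) → (4,2)]; open=[(2,0) g=3 f=9, (2,1) g=4 f=9, (2,2) g=5 f=9, (4,3) g=4 f=7, (5,1) g=1 f=7, (6,0) g=1 f=9]; closed=[(3,0), (3,1), (3,2), (4,0), (4,1), (4,2), (5,0)]

step 1: expand (3,2) (f=7, h=3) → closed; open now [(2,0) g=3 f=9, (2,1) g=4 f=9, (2,2) g=5 f=9, (4,1) g=2 f=7, (4,2) g=5 f=9, (5,1) g=1 f=7, (6,0) g=1 f=9]
step 2: expand (4,1) (f=7, h=5) → closed; open now [(2,0) g=3 f=9, (2,1) g=4 f=9, (2,2) g=5 f=9, (4,2) g=3 f=7, (5,1) g=1 f=7, (6,0) g=1 f=9]
step 3: expand (4,2) (f=7, h=4) → closed; open now [(2,0) g=3 f=9, (2,1) g=4 f=9, (2,2) g=5 f=9, (4,3) g=4 f=7, (5,1) g=1 f=7, (6,0) g=1 f=9]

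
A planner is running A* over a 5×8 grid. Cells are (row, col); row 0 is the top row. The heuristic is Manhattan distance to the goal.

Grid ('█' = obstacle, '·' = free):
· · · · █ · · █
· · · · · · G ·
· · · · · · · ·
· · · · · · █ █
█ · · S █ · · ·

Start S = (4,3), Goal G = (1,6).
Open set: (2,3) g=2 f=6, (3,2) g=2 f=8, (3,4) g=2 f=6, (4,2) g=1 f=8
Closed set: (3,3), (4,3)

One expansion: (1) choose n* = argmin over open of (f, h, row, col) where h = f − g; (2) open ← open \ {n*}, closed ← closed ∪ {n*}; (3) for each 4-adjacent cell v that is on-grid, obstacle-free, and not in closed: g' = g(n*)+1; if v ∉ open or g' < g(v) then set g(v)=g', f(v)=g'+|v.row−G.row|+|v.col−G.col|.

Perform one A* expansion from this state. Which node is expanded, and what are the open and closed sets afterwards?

expanded=(2,3); open=[(1,3) g=3 f=6, (2,2) g=3 f=8, (2,4) g=3 f=6, (3,2) g=2 f=8, (3,4) g=2 f=6, (4,2) g=1 f=8]; closed=[(2,3), (3,3), (4,3)]

step 1: expand (2,3) (f=6, h=4) → closed; open now [(1,3) g=3 f=6, (2,2) g=3 f=8, (2,4) g=3 f=6, (3,2) g=2 f=8, (3,4) g=2 f=6, (4,2) g=1 f=8]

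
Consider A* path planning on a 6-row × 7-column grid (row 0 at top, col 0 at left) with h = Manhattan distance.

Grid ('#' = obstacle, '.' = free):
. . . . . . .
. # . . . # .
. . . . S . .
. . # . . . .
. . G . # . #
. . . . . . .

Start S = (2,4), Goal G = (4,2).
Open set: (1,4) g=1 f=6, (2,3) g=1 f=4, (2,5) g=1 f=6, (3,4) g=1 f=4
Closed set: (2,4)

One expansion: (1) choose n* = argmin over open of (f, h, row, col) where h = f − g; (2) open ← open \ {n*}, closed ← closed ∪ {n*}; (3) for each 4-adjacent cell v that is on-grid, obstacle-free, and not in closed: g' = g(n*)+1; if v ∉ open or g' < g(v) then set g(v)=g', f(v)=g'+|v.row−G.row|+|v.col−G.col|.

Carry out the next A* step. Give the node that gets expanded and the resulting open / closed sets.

step 1: expand (2,3) (f=4, h=3) → closed; open now [(1,3) g=2 f=6, (1,4) g=1 f=6, (2,2) g=2 f=4, (2,5) g=1 f=6, (3,3) g=2 f=4, (3,4) g=1 f=4]

expanded=(2,3); open=[(1,3) g=2 f=6, (1,4) g=1 f=6, (2,2) g=2 f=4, (2,5) g=1 f=6, (3,3) g=2 f=4, (3,4) g=1 f=4]; closed=[(2,3), (2,4)]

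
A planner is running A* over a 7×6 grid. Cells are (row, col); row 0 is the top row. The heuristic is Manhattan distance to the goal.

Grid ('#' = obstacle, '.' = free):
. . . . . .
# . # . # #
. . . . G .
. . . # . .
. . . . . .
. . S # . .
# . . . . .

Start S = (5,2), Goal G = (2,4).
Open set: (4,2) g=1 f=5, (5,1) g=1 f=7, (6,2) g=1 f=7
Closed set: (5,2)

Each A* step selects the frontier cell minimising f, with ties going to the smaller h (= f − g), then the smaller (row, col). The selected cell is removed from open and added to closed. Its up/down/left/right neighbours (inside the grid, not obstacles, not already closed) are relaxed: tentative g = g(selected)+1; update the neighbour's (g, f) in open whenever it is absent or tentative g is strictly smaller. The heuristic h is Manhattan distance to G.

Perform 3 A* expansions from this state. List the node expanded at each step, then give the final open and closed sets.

order=[(4,2) → (3,2) → (2,2)]; open=[(2,1) g=4 f=7, (2,3) g=4 f=5, (3,1) g=3 f=7, (4,1) g=2 f=7, (4,3) g=2 f=5, (5,1) g=1 f=7, (6,2) g=1 f=7]; closed=[(2,2), (3,2), (4,2), (5,2)]

step 1: expand (4,2) (f=5, h=4) → closed; open now [(3,2) g=2 f=5, (4,1) g=2 f=7, (4,3) g=2 f=5, (5,1) g=1 f=7, (6,2) g=1 f=7]
step 2: expand (3,2) (f=5, h=3) → closed; open now [(2,2) g=3 f=5, (3,1) g=3 f=7, (4,1) g=2 f=7, (4,3) g=2 f=5, (5,1) g=1 f=7, (6,2) g=1 f=7]
step 3: expand (2,2) (f=5, h=2) → closed; open now [(2,1) g=4 f=7, (2,3) g=4 f=5, (3,1) g=3 f=7, (4,1) g=2 f=7, (4,3) g=2 f=5, (5,1) g=1 f=7, (6,2) g=1 f=7]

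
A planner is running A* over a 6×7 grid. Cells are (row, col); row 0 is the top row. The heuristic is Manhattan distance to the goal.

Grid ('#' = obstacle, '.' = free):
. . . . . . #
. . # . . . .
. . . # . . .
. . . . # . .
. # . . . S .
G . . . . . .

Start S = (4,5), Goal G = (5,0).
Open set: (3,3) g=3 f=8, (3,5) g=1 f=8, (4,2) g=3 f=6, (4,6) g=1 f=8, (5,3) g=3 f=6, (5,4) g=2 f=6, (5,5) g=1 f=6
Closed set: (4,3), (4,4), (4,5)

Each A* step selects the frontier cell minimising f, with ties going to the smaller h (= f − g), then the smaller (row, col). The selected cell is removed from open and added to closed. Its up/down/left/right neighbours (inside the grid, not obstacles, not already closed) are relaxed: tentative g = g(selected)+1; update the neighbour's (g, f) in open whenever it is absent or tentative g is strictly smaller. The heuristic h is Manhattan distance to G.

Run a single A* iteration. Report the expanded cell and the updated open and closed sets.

expanded=(4,2); open=[(3,2) g=4 f=8, (3,3) g=3 f=8, (3,5) g=1 f=8, (4,6) g=1 f=8, (5,2) g=4 f=6, (5,3) g=3 f=6, (5,4) g=2 f=6, (5,5) g=1 f=6]; closed=[(4,2), (4,3), (4,4), (4,5)]

step 1: expand (4,2) (f=6, h=3) → closed; open now [(3,2) g=4 f=8, (3,3) g=3 f=8, (3,5) g=1 f=8, (4,6) g=1 f=8, (5,2) g=4 f=6, (5,3) g=3 f=6, (5,4) g=2 f=6, (5,5) g=1 f=6]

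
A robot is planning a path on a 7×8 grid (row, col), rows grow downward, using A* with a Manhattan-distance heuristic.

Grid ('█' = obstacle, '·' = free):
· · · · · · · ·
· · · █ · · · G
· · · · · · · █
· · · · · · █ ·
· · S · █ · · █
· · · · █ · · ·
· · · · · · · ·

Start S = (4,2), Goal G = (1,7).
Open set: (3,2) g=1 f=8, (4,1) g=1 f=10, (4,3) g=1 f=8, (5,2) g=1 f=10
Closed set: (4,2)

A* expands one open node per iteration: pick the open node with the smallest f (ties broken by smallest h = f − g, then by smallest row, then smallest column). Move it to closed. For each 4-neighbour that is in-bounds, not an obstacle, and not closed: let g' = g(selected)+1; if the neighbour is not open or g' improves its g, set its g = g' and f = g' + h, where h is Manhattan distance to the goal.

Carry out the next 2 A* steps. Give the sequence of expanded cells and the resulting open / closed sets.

order=[(3,2) → (2,2)]; open=[(1,2) g=3 f=8, (2,1) g=3 f=10, (2,3) g=3 f=8, (3,1) g=2 f=10, (3,3) g=2 f=8, (4,1) g=1 f=10, (4,3) g=1 f=8, (5,2) g=1 f=10]; closed=[(2,2), (3,2), (4,2)]

step 1: expand (3,2) (f=8, h=7) → closed; open now [(2,2) g=2 f=8, (3,1) g=2 f=10, (3,3) g=2 f=8, (4,1) g=1 f=10, (4,3) g=1 f=8, (5,2) g=1 f=10]
step 2: expand (2,2) (f=8, h=6) → closed; open now [(1,2) g=3 f=8, (2,1) g=3 f=10, (2,3) g=3 f=8, (3,1) g=2 f=10, (3,3) g=2 f=8, (4,1) g=1 f=10, (4,3) g=1 f=8, (5,2) g=1 f=10]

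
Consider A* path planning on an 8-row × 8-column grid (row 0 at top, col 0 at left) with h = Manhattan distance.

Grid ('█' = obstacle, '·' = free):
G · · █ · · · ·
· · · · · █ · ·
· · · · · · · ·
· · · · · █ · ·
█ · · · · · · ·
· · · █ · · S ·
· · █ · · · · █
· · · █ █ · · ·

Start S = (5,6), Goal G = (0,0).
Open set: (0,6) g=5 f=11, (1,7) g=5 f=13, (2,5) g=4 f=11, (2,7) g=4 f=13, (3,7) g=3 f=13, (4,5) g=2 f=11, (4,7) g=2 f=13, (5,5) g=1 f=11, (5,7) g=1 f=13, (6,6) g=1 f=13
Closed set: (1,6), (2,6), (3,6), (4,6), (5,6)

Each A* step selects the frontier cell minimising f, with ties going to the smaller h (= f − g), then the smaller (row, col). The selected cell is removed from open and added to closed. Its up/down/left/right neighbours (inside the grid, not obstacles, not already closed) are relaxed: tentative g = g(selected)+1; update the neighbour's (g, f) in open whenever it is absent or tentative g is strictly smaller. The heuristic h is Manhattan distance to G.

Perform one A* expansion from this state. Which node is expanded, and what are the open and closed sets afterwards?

step 1: expand (0,6) (f=11, h=6) → closed; open now [(0,5) g=6 f=11, (0,7) g=6 f=13, (1,7) g=5 f=13, (2,5) g=4 f=11, (2,7) g=4 f=13, (3,7) g=3 f=13, (4,5) g=2 f=11, (4,7) g=2 f=13, (5,5) g=1 f=11, (5,7) g=1 f=13, (6,6) g=1 f=13]

expanded=(0,6); open=[(0,5) g=6 f=11, (0,7) g=6 f=13, (1,7) g=5 f=13, (2,5) g=4 f=11, (2,7) g=4 f=13, (3,7) g=3 f=13, (4,5) g=2 f=11, (4,7) g=2 f=13, (5,5) g=1 f=11, (5,7) g=1 f=13, (6,6) g=1 f=13]; closed=[(0,6), (1,6), (2,6), (3,6), (4,6), (5,6)]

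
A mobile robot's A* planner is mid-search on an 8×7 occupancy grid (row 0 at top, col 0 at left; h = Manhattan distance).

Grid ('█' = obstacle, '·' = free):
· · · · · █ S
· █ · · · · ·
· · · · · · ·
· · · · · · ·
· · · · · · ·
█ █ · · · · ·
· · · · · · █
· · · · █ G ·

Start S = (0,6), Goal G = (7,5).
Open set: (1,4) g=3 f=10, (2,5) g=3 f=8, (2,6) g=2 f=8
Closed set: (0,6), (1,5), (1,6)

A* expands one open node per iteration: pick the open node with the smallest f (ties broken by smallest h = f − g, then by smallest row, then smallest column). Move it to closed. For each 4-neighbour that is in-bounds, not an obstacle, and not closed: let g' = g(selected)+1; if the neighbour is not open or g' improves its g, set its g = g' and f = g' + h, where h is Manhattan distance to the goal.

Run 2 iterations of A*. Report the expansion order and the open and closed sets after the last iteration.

order=[(2,5) → (3,5)]; open=[(1,4) g=3 f=10, (2,4) g=4 f=10, (2,6) g=2 f=8, (3,4) g=5 f=10, (3,6) g=5 f=10, (4,5) g=5 f=8]; closed=[(0,6), (1,5), (1,6), (2,5), (3,5)]

step 1: expand (2,5) (f=8, h=5) → closed; open now [(1,4) g=3 f=10, (2,4) g=4 f=10, (2,6) g=2 f=8, (3,5) g=4 f=8]
step 2: expand (3,5) (f=8, h=4) → closed; open now [(1,4) g=3 f=10, (2,4) g=4 f=10, (2,6) g=2 f=8, (3,4) g=5 f=10, (3,6) g=5 f=10, (4,5) g=5 f=8]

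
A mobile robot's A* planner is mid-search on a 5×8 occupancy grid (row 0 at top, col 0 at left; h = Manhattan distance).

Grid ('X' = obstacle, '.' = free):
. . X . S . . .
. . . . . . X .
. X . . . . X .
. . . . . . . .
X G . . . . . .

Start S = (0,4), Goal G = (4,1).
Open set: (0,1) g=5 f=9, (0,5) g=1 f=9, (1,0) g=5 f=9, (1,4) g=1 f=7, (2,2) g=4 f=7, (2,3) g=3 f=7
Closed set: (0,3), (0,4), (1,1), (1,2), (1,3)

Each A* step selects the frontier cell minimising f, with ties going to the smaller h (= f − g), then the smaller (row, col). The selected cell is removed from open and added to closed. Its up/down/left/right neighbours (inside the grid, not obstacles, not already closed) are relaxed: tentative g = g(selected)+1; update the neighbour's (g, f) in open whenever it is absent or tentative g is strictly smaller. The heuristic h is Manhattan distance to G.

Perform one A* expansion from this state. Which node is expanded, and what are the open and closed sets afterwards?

expanded=(2,2); open=[(0,1) g=5 f=9, (0,5) g=1 f=9, (1,0) g=5 f=9, (1,4) g=1 f=7, (2,3) g=3 f=7, (3,2) g=5 f=7]; closed=[(0,3), (0,4), (1,1), (1,2), (1,3), (2,2)]

step 1: expand (2,2) (f=7, h=3) → closed; open now [(0,1) g=5 f=9, (0,5) g=1 f=9, (1,0) g=5 f=9, (1,4) g=1 f=7, (2,3) g=3 f=7, (3,2) g=5 f=7]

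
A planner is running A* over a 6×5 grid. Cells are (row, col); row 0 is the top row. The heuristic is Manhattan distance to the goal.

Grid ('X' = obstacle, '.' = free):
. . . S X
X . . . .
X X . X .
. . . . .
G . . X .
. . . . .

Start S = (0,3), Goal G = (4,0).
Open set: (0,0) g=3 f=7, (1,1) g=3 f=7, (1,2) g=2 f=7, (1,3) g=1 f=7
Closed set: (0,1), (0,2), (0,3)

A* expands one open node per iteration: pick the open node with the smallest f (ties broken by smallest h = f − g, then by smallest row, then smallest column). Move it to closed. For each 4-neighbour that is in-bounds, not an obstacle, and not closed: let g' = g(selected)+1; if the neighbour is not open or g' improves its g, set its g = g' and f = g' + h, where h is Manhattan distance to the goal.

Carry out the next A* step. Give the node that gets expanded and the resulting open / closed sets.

step 1: expand (0,0) (f=7, h=4) → closed; open now [(1,1) g=3 f=7, (1,2) g=2 f=7, (1,3) g=1 f=7]

expanded=(0,0); open=[(1,1) g=3 f=7, (1,2) g=2 f=7, (1,3) g=1 f=7]; closed=[(0,0), (0,1), (0,2), (0,3)]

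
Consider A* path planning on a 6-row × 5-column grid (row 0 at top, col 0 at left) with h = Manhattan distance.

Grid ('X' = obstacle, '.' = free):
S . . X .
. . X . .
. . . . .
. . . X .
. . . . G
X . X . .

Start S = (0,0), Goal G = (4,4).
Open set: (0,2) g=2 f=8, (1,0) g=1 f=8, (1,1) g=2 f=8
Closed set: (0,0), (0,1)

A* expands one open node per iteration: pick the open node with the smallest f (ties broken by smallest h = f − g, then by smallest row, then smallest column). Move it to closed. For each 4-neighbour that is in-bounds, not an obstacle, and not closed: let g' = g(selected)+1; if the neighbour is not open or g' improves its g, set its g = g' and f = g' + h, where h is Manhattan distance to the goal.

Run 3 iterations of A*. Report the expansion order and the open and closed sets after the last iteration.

order=[(0,2) → (1,1) → (2,1)]; open=[(1,0) g=1 f=8, (2,0) g=4 f=10, (2,2) g=4 f=8, (3,1) g=4 f=8]; closed=[(0,0), (0,1), (0,2), (1,1), (2,1)]

step 1: expand (0,2) (f=8, h=6) → closed; open now [(1,0) g=1 f=8, (1,1) g=2 f=8]
step 2: expand (1,1) (f=8, h=6) → closed; open now [(1,0) g=1 f=8, (2,1) g=3 f=8]
step 3: expand (2,1) (f=8, h=5) → closed; open now [(1,0) g=1 f=8, (2,0) g=4 f=10, (2,2) g=4 f=8, (3,1) g=4 f=8]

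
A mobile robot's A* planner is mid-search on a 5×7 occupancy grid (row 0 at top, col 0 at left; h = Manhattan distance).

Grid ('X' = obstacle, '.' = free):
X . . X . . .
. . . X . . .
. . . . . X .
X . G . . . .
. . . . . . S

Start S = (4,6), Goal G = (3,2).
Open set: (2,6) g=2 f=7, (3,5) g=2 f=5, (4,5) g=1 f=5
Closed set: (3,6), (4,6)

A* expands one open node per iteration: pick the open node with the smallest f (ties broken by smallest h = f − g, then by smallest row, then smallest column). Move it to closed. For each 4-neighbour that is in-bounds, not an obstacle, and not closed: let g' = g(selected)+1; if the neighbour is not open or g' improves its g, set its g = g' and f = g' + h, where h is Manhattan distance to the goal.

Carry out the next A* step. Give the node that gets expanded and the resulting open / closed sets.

expanded=(3,5); open=[(2,6) g=2 f=7, (3,4) g=3 f=5, (4,5) g=1 f=5]; closed=[(3,5), (3,6), (4,6)]

step 1: expand (3,5) (f=5, h=3) → closed; open now [(2,6) g=2 f=7, (3,4) g=3 f=5, (4,5) g=1 f=5]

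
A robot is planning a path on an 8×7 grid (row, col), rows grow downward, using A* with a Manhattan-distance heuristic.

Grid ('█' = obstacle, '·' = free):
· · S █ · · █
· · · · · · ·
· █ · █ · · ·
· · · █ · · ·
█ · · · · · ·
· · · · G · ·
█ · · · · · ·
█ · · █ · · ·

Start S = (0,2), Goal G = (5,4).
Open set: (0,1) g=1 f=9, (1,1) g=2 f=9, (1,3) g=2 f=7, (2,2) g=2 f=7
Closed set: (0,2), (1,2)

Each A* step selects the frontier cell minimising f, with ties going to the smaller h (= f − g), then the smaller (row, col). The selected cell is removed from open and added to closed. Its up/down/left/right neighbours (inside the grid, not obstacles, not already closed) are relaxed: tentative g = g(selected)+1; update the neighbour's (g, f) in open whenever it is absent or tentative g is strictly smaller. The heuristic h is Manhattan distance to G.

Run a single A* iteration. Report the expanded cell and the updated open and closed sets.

step 1: expand (1,3) (f=7, h=5) → closed; open now [(0,1) g=1 f=9, (1,1) g=2 f=9, (1,4) g=3 f=7, (2,2) g=2 f=7]

expanded=(1,3); open=[(0,1) g=1 f=9, (1,1) g=2 f=9, (1,4) g=3 f=7, (2,2) g=2 f=7]; closed=[(0,2), (1,2), (1,3)]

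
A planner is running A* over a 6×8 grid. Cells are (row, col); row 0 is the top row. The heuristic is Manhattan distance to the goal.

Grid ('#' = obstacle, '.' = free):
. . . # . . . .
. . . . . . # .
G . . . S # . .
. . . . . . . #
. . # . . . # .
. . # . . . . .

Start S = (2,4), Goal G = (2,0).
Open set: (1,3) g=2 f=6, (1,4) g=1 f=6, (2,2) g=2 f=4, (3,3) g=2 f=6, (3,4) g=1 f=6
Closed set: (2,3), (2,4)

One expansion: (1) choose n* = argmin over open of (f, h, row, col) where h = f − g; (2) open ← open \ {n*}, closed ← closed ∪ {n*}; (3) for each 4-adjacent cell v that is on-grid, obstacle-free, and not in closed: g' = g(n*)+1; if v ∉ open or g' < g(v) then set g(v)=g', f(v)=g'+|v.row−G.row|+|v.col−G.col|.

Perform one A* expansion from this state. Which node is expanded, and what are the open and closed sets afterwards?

expanded=(2,2); open=[(1,2) g=3 f=6, (1,3) g=2 f=6, (1,4) g=1 f=6, (2,1) g=3 f=4, (3,2) g=3 f=6, (3,3) g=2 f=6, (3,4) g=1 f=6]; closed=[(2,2), (2,3), (2,4)]

step 1: expand (2,2) (f=4, h=2) → closed; open now [(1,2) g=3 f=6, (1,3) g=2 f=6, (1,4) g=1 f=6, (2,1) g=3 f=4, (3,2) g=3 f=6, (3,3) g=2 f=6, (3,4) g=1 f=6]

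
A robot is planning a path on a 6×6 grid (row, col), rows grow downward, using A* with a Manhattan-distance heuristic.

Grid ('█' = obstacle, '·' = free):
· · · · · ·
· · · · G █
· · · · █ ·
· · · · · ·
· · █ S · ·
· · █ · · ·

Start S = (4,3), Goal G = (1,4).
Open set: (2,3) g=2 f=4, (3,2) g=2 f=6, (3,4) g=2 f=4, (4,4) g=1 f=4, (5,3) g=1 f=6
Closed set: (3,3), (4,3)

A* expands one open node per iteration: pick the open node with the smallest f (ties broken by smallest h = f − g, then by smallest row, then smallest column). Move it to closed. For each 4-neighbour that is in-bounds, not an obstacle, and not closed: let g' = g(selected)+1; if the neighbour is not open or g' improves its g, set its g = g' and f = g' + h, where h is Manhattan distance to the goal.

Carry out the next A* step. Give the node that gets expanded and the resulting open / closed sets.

step 1: expand (2,3) (f=4, h=2) → closed; open now [(1,3) g=3 f=4, (2,2) g=3 f=6, (3,2) g=2 f=6, (3,4) g=2 f=4, (4,4) g=1 f=4, (5,3) g=1 f=6]

expanded=(2,3); open=[(1,3) g=3 f=4, (2,2) g=3 f=6, (3,2) g=2 f=6, (3,4) g=2 f=4, (4,4) g=1 f=4, (5,3) g=1 f=6]; closed=[(2,3), (3,3), (4,3)]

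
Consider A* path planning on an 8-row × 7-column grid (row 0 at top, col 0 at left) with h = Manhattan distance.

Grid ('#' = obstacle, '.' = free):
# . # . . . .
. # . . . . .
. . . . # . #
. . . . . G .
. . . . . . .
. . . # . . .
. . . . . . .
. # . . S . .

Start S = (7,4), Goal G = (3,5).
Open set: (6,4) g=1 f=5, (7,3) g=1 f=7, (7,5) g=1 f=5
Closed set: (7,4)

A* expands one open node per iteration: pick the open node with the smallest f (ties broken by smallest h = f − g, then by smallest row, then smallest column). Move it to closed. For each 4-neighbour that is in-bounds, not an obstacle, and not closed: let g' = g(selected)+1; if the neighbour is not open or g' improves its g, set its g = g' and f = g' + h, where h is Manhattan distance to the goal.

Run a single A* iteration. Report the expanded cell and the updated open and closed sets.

expanded=(6,4); open=[(5,4) g=2 f=5, (6,3) g=2 f=7, (6,5) g=2 f=5, (7,3) g=1 f=7, (7,5) g=1 f=5]; closed=[(6,4), (7,4)]

step 1: expand (6,4) (f=5, h=4) → closed; open now [(5,4) g=2 f=5, (6,3) g=2 f=7, (6,5) g=2 f=5, (7,3) g=1 f=7, (7,5) g=1 f=5]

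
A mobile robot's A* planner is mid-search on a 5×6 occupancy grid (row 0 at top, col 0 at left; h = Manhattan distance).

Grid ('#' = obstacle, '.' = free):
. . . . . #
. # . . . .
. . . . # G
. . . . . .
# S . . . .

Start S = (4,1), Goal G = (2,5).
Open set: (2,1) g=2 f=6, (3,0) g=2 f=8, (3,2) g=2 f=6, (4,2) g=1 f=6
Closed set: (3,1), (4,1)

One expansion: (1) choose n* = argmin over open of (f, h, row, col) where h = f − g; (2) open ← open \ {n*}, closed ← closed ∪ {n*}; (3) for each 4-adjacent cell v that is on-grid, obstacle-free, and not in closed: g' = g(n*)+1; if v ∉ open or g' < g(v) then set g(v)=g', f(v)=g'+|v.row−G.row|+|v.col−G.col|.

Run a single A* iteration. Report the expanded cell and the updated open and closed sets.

step 1: expand (2,1) (f=6, h=4) → closed; open now [(2,0) g=3 f=8, (2,2) g=3 f=6, (3,0) g=2 f=8, (3,2) g=2 f=6, (4,2) g=1 f=6]

expanded=(2,1); open=[(2,0) g=3 f=8, (2,2) g=3 f=6, (3,0) g=2 f=8, (3,2) g=2 f=6, (4,2) g=1 f=6]; closed=[(2,1), (3,1), (4,1)]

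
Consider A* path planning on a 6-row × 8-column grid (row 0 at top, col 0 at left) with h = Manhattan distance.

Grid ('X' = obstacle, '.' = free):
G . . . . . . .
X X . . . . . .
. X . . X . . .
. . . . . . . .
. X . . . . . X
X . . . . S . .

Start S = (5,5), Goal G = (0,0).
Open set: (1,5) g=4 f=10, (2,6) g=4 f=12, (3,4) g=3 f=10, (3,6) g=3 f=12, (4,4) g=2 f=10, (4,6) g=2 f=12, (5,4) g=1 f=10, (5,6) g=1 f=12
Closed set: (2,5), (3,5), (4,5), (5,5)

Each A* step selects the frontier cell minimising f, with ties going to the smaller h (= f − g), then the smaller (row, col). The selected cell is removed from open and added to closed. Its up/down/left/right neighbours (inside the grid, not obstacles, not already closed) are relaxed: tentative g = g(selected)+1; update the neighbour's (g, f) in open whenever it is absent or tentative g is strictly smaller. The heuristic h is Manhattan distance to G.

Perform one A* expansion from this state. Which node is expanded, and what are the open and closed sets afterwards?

expanded=(1,5); open=[(0,5) g=5 f=10, (1,4) g=5 f=10, (1,6) g=5 f=12, (2,6) g=4 f=12, (3,4) g=3 f=10, (3,6) g=3 f=12, (4,4) g=2 f=10, (4,6) g=2 f=12, (5,4) g=1 f=10, (5,6) g=1 f=12]; closed=[(1,5), (2,5), (3,5), (4,5), (5,5)]

step 1: expand (1,5) (f=10, h=6) → closed; open now [(0,5) g=5 f=10, (1,4) g=5 f=10, (1,6) g=5 f=12, (2,6) g=4 f=12, (3,4) g=3 f=10, (3,6) g=3 f=12, (4,4) g=2 f=10, (4,6) g=2 f=12, (5,4) g=1 f=10, (5,6) g=1 f=12]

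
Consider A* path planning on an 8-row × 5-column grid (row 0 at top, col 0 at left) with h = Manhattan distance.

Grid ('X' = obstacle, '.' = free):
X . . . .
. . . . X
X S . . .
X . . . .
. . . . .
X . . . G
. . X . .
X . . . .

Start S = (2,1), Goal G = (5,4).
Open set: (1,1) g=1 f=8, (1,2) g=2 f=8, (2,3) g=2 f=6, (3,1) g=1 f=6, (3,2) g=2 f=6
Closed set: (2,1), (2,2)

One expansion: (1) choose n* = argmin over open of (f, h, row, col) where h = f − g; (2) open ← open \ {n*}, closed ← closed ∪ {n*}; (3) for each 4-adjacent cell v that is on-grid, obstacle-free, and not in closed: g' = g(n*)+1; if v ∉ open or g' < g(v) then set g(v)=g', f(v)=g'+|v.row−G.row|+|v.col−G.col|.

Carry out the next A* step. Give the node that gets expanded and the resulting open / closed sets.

step 1: expand (2,3) (f=6, h=4) → closed; open now [(1,1) g=1 f=8, (1,2) g=2 f=8, (1,3) g=3 f=8, (2,4) g=3 f=6, (3,1) g=1 f=6, (3,2) g=2 f=6, (3,3) g=3 f=6]

expanded=(2,3); open=[(1,1) g=1 f=8, (1,2) g=2 f=8, (1,3) g=3 f=8, (2,4) g=3 f=6, (3,1) g=1 f=6, (3,2) g=2 f=6, (3,3) g=3 f=6]; closed=[(2,1), (2,2), (2,3)]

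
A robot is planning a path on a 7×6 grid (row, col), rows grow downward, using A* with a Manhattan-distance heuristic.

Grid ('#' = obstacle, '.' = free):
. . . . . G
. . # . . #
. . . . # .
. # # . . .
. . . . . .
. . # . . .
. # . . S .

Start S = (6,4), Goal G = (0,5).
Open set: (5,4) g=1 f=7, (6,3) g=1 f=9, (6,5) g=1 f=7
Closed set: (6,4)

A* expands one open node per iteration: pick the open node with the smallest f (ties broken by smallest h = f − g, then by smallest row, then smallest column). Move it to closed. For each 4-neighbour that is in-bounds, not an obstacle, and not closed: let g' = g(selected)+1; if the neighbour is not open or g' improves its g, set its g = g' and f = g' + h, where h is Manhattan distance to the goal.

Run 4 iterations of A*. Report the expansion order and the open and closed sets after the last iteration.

step 1: expand (5,4) (f=7, h=6) → closed; open now [(4,4) g=2 f=7, (5,3) g=2 f=9, (5,5) g=2 f=7, (6,3) g=1 f=9, (6,5) g=1 f=7]
step 2: expand (4,4) (f=7, h=5) → closed; open now [(3,4) g=3 f=7, (4,3) g=3 f=9, (4,5) g=3 f=7, (5,3) g=2 f=9, (5,5) g=2 f=7, (6,3) g=1 f=9, (6,5) g=1 f=7]
step 3: expand (3,4) (f=7, h=4) → closed; open now [(3,3) g=4 f=9, (3,5) g=4 f=7, (4,3) g=3 f=9, (4,5) g=3 f=7, (5,3) g=2 f=9, (5,5) g=2 f=7, (6,3) g=1 f=9, (6,5) g=1 f=7]
step 4: expand (3,5) (f=7, h=3) → closed; open now [(2,5) g=5 f=7, (3,3) g=4 f=9, (4,3) g=3 f=9, (4,5) g=3 f=7, (5,3) g=2 f=9, (5,5) g=2 f=7, (6,3) g=1 f=9, (6,5) g=1 f=7]

order=[(5,4) → (4,4) → (3,4) → (3,5)]; open=[(2,5) g=5 f=7, (3,3) g=4 f=9, (4,3) g=3 f=9, (4,5) g=3 f=7, (5,3) g=2 f=9, (5,5) g=2 f=7, (6,3) g=1 f=9, (6,5) g=1 f=7]; closed=[(3,4), (3,5), (4,4), (5,4), (6,4)]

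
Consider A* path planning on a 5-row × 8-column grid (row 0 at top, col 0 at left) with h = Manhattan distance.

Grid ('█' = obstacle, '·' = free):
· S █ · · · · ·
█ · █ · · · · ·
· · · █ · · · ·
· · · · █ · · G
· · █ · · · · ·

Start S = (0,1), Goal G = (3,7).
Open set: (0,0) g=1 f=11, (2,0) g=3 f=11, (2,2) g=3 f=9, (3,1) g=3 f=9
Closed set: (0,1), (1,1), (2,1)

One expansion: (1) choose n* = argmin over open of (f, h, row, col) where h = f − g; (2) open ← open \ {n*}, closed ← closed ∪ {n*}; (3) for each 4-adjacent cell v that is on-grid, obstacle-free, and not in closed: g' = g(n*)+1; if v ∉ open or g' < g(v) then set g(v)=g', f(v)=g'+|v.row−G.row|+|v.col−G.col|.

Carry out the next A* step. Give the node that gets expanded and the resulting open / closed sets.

expanded=(2,2); open=[(0,0) g=1 f=11, (2,0) g=3 f=11, (3,1) g=3 f=9, (3,2) g=4 f=9]; closed=[(0,1), (1,1), (2,1), (2,2)]

step 1: expand (2,2) (f=9, h=6) → closed; open now [(0,0) g=1 f=11, (2,0) g=3 f=11, (3,1) g=3 f=9, (3,2) g=4 f=9]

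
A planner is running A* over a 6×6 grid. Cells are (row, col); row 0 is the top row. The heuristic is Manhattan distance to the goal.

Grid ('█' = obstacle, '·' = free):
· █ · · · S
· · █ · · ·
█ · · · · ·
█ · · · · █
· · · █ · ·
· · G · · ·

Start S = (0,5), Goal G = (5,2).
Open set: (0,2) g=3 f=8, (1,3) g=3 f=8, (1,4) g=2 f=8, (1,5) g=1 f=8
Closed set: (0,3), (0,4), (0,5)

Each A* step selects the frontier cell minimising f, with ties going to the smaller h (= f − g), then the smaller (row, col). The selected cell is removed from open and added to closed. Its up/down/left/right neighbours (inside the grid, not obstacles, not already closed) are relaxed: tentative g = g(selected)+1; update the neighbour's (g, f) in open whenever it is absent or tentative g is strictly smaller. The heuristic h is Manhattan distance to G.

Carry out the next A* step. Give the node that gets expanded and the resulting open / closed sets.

step 1: expand (0,2) (f=8, h=5) → closed; open now [(1,3) g=3 f=8, (1,4) g=2 f=8, (1,5) g=1 f=8]

expanded=(0,2); open=[(1,3) g=3 f=8, (1,4) g=2 f=8, (1,5) g=1 f=8]; closed=[(0,2), (0,3), (0,4), (0,5)]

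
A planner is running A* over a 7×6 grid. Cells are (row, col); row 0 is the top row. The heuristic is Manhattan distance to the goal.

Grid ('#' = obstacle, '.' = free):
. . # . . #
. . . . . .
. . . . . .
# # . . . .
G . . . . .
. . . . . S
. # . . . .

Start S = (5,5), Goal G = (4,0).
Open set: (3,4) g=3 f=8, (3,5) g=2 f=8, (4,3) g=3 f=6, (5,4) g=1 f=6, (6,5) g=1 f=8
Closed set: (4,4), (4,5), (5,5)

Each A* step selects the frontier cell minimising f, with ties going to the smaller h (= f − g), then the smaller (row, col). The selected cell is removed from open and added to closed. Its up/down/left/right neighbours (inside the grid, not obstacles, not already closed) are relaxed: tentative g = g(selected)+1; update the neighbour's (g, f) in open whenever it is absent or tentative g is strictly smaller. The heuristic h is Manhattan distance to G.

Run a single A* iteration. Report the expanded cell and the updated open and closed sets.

expanded=(4,3); open=[(3,3) g=4 f=8, (3,4) g=3 f=8, (3,5) g=2 f=8, (4,2) g=4 f=6, (5,3) g=4 f=8, (5,4) g=1 f=6, (6,5) g=1 f=8]; closed=[(4,3), (4,4), (4,5), (5,5)]

step 1: expand (4,3) (f=6, h=3) → closed; open now [(3,3) g=4 f=8, (3,4) g=3 f=8, (3,5) g=2 f=8, (4,2) g=4 f=6, (5,3) g=4 f=8, (5,4) g=1 f=6, (6,5) g=1 f=8]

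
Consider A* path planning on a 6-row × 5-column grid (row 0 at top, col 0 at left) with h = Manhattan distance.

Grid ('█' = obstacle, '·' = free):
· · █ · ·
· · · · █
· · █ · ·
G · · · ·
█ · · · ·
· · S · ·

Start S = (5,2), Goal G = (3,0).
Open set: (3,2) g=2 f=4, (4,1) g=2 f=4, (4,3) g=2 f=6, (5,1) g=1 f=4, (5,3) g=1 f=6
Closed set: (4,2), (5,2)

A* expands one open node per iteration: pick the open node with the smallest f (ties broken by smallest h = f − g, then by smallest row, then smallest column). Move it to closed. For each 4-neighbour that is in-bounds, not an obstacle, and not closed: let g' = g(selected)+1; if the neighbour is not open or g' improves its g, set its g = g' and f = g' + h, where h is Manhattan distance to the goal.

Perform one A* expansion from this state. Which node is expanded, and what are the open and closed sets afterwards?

step 1: expand (3,2) (f=4, h=2) → closed; open now [(3,1) g=3 f=4, (3,3) g=3 f=6, (4,1) g=2 f=4, (4,3) g=2 f=6, (5,1) g=1 f=4, (5,3) g=1 f=6]

expanded=(3,2); open=[(3,1) g=3 f=4, (3,3) g=3 f=6, (4,1) g=2 f=4, (4,3) g=2 f=6, (5,1) g=1 f=4, (5,3) g=1 f=6]; closed=[(3,2), (4,2), (5,2)]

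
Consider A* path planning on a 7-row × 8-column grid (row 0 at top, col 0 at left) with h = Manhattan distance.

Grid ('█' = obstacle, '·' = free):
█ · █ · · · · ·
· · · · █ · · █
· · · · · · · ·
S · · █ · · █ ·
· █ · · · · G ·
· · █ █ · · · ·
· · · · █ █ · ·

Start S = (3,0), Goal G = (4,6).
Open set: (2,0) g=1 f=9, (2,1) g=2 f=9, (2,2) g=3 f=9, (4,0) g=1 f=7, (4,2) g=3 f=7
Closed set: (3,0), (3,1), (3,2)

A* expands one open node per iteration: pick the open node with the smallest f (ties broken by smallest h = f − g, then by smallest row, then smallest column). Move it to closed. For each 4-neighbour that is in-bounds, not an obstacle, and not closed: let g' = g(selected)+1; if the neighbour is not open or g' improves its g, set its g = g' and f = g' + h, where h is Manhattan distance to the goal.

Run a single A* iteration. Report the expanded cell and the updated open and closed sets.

expanded=(4,2); open=[(2,0) g=1 f=9, (2,1) g=2 f=9, (2,2) g=3 f=9, (4,0) g=1 f=7, (4,3) g=4 f=7]; closed=[(3,0), (3,1), (3,2), (4,2)]

step 1: expand (4,2) (f=7, h=4) → closed; open now [(2,0) g=1 f=9, (2,1) g=2 f=9, (2,2) g=3 f=9, (4,0) g=1 f=7, (4,3) g=4 f=7]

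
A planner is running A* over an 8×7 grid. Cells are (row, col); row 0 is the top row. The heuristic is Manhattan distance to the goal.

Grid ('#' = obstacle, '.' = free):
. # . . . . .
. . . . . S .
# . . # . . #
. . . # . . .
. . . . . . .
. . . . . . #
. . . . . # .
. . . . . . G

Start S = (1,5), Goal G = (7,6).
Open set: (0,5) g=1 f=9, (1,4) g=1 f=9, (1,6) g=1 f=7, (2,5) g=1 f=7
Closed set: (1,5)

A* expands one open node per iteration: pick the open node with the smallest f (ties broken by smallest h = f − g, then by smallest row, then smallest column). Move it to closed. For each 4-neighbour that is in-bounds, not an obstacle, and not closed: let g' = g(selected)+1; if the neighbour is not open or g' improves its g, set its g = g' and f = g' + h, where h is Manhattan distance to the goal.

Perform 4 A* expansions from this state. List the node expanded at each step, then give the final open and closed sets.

step 1: expand (1,6) (f=7, h=6) → closed; open now [(0,5) g=1 f=9, (0,6) g=2 f=9, (1,4) g=1 f=9, (2,5) g=1 f=7]
step 2: expand (2,5) (f=7, h=6) → closed; open now [(0,5) g=1 f=9, (0,6) g=2 f=9, (1,4) g=1 f=9, (2,4) g=2 f=9, (3,5) g=2 f=7]
step 3: expand (3,5) (f=7, h=5) → closed; open now [(0,5) g=1 f=9, (0,6) g=2 f=9, (1,4) g=1 f=9, (2,4) g=2 f=9, (3,4) g=3 f=9, (3,6) g=3 f=7, (4,5) g=3 f=7]
step 4: expand (3,6) (f=7, h=4) → closed; open now [(0,5) g=1 f=9, (0,6) g=2 f=9, (1,4) g=1 f=9, (2,4) g=2 f=9, (3,4) g=3 f=9, (4,5) g=3 f=7, (4,6) g=4 f=7]

order=[(1,6) → (2,5) → (3,5) → (3,6)]; open=[(0,5) g=1 f=9, (0,6) g=2 f=9, (1,4) g=1 f=9, (2,4) g=2 f=9, (3,4) g=3 f=9, (4,5) g=3 f=7, (4,6) g=4 f=7]; closed=[(1,5), (1,6), (2,5), (3,5), (3,6)]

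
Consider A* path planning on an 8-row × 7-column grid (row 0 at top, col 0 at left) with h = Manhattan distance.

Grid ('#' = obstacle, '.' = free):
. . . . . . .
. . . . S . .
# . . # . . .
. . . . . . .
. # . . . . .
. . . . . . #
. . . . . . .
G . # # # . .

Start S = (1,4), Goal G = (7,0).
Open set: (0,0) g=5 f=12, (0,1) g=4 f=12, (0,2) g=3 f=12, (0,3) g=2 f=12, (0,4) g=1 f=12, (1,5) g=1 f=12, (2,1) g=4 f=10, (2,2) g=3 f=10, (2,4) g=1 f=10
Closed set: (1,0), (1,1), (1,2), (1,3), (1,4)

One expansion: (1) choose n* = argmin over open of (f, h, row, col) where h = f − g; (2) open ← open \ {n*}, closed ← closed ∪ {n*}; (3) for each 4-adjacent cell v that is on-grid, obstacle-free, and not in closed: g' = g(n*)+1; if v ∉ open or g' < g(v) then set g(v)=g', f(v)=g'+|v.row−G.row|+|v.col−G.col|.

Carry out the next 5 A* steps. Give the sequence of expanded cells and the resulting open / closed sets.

order=[(2,1) → (3,1) → (3,0) → (4,0) → (5,0)]; open=[(0,0) g=5 f=12, (0,1) g=4 f=12, (0,2) g=3 f=12, (0,3) g=2 f=12, (0,4) g=1 f=12, (1,5) g=1 f=12, (2,2) g=3 f=10, (2,4) g=1 f=10, (3,2) g=6 f=12, (5,1) g=9 f=12, (6,0) g=9 f=10]; closed=[(1,0), (1,1), (1,2), (1,3), (1,4), (2,1), (3,0), (3,1), (4,0), (5,0)]

step 1: expand (2,1) (f=10, h=6) → closed; open now [(0,0) g=5 f=12, (0,1) g=4 f=12, (0,2) g=3 f=12, (0,3) g=2 f=12, (0,4) g=1 f=12, (1,5) g=1 f=12, (2,2) g=3 f=10, (2,4) g=1 f=10, (3,1) g=5 f=10]
step 2: expand (3,1) (f=10, h=5) → closed; open now [(0,0) g=5 f=12, (0,1) g=4 f=12, (0,2) g=3 f=12, (0,3) g=2 f=12, (0,4) g=1 f=12, (1,5) g=1 f=12, (2,2) g=3 f=10, (2,4) g=1 f=10, (3,0) g=6 f=10, (3,2) g=6 f=12]
step 3: expand (3,0) (f=10, h=4) → closed; open now [(0,0) g=5 f=12, (0,1) g=4 f=12, (0,2) g=3 f=12, (0,3) g=2 f=12, (0,4) g=1 f=12, (1,5) g=1 f=12, (2,2) g=3 f=10, (2,4) g=1 f=10, (3,2) g=6 f=12, (4,0) g=7 f=10]
step 4: expand (4,0) (f=10, h=3) → closed; open now [(0,0) g=5 f=12, (0,1) g=4 f=12, (0,2) g=3 f=12, (0,3) g=2 f=12, (0,4) g=1 f=12, (1,5) g=1 f=12, (2,2) g=3 f=10, (2,4) g=1 f=10, (3,2) g=6 f=12, (5,0) g=8 f=10]
step 5: expand (5,0) (f=10, h=2) → closed; open now [(0,0) g=5 f=12, (0,1) g=4 f=12, (0,2) g=3 f=12, (0,3) g=2 f=12, (0,4) g=1 f=12, (1,5) g=1 f=12, (2,2) g=3 f=10, (2,4) g=1 f=10, (3,2) g=6 f=12, (5,1) g=9 f=12, (6,0) g=9 f=10]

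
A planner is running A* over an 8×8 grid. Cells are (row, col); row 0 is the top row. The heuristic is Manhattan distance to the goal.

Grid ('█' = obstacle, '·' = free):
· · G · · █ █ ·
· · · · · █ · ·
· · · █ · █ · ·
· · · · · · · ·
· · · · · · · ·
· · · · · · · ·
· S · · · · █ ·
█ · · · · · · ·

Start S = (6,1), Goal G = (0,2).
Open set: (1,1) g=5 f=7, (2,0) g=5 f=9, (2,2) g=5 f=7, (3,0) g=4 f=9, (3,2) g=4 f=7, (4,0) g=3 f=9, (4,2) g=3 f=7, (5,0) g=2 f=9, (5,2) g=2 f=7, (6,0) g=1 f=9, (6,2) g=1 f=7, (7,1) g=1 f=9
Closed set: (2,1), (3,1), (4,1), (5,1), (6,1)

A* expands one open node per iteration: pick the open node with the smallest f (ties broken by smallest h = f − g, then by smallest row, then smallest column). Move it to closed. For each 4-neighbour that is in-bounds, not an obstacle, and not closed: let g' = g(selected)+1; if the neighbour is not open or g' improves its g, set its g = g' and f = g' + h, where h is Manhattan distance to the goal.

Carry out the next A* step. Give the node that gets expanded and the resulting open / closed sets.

expanded=(1,1); open=[(0,1) g=6 f=7, (1,0) g=6 f=9, (1,2) g=6 f=7, (2,0) g=5 f=9, (2,2) g=5 f=7, (3,0) g=4 f=9, (3,2) g=4 f=7, (4,0) g=3 f=9, (4,2) g=3 f=7, (5,0) g=2 f=9, (5,2) g=2 f=7, (6,0) g=1 f=9, (6,2) g=1 f=7, (7,1) g=1 f=9]; closed=[(1,1), (2,1), (3,1), (4,1), (5,1), (6,1)]

step 1: expand (1,1) (f=7, h=2) → closed; open now [(0,1) g=6 f=7, (1,0) g=6 f=9, (1,2) g=6 f=7, (2,0) g=5 f=9, (2,2) g=5 f=7, (3,0) g=4 f=9, (3,2) g=4 f=7, (4,0) g=3 f=9, (4,2) g=3 f=7, (5,0) g=2 f=9, (5,2) g=2 f=7, (6,0) g=1 f=9, (6,2) g=1 f=7, (7,1) g=1 f=9]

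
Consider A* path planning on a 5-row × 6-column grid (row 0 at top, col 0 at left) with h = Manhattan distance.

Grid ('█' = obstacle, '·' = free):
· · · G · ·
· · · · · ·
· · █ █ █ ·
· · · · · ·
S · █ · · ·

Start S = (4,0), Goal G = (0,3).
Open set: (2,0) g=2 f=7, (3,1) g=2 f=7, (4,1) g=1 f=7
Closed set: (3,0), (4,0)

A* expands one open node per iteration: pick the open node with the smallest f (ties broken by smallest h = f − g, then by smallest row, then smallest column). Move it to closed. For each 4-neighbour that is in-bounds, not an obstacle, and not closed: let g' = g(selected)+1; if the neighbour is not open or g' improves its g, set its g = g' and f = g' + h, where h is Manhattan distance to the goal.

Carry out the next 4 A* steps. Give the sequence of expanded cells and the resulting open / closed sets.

step 1: expand (2,0) (f=7, h=5) → closed; open now [(1,0) g=3 f=7, (2,1) g=3 f=7, (3,1) g=2 f=7, (4,1) g=1 f=7]
step 2: expand (1,0) (f=7, h=4) → closed; open now [(0,0) g=4 f=7, (1,1) g=4 f=7, (2,1) g=3 f=7, (3,1) g=2 f=7, (4,1) g=1 f=7]
step 3: expand (0,0) (f=7, h=3) → closed; open now [(0,1) g=5 f=7, (1,1) g=4 f=7, (2,1) g=3 f=7, (3,1) g=2 f=7, (4,1) g=1 f=7]
step 4: expand (0,1) (f=7, h=2) → closed; open now [(0,2) g=6 f=7, (1,1) g=4 f=7, (2,1) g=3 f=7, (3,1) g=2 f=7, (4,1) g=1 f=7]

order=[(2,0) → (1,0) → (0,0) → (0,1)]; open=[(0,2) g=6 f=7, (1,1) g=4 f=7, (2,1) g=3 f=7, (3,1) g=2 f=7, (4,1) g=1 f=7]; closed=[(0,0), (0,1), (1,0), (2,0), (3,0), (4,0)]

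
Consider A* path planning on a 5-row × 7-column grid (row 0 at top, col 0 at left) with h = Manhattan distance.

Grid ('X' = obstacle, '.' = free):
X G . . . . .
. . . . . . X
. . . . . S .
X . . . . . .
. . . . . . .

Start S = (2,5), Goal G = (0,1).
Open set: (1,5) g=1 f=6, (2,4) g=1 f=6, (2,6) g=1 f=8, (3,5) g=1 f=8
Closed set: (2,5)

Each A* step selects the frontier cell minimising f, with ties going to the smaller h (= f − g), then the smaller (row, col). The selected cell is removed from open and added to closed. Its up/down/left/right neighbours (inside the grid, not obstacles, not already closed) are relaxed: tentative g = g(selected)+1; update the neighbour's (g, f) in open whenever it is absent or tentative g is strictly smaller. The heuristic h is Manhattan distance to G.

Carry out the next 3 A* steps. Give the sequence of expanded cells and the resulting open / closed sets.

step 1: expand (1,5) (f=6, h=5) → closed; open now [(0,5) g=2 f=6, (1,4) g=2 f=6, (2,4) g=1 f=6, (2,6) g=1 f=8, (3,5) g=1 f=8]
step 2: expand (0,5) (f=6, h=4) → closed; open now [(0,4) g=3 f=6, (0,6) g=3 f=8, (1,4) g=2 f=6, (2,4) g=1 f=6, (2,6) g=1 f=8, (3,5) g=1 f=8]
step 3: expand (0,4) (f=6, h=3) → closed; open now [(0,3) g=4 f=6, (0,6) g=3 f=8, (1,4) g=2 f=6, (2,4) g=1 f=6, (2,6) g=1 f=8, (3,5) g=1 f=8]

order=[(1,5) → (0,5) → (0,4)]; open=[(0,3) g=4 f=6, (0,6) g=3 f=8, (1,4) g=2 f=6, (2,4) g=1 f=6, (2,6) g=1 f=8, (3,5) g=1 f=8]; closed=[(0,4), (0,5), (1,5), (2,5)]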